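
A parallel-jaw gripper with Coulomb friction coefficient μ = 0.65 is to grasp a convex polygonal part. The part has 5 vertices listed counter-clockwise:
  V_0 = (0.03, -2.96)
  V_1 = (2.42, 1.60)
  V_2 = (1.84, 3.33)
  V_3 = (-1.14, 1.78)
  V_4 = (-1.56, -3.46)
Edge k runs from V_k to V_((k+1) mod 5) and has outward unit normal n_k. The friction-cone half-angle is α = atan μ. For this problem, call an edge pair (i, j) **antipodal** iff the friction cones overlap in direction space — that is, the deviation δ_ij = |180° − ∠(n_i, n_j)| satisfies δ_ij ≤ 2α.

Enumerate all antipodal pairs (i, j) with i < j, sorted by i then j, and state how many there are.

α = atan 0.65 = 33.02°;  2α = 66.05°
n_0 = (+0.8857, -0.4642)
n_1 = (+0.9481, +0.3179)
n_2 = (-0.4614, +0.8872)
n_3 = (-0.9968, +0.0799)
n_4 = (+0.3000, -0.9539)
  (0,1): δ = 133.81°  ·
  (0,2): δ = 34.86°  ✓
  (0,3): δ = 23.08°  ✓
  (0,4): δ = 135.12°  ·
  (1,2): δ = 81.05°  ·
  (1,3): δ = 23.12°  ✓
  (1,4): δ = 88.92°  ·
  (2,3): δ = 122.06°  ·
  (2,4): δ = 10.02°  ✓
  (3,4): δ = 67.96°  ·
antipodal pairs: 4

count = 4; pairs: (0,2), (0,3), (1,3), (2,4)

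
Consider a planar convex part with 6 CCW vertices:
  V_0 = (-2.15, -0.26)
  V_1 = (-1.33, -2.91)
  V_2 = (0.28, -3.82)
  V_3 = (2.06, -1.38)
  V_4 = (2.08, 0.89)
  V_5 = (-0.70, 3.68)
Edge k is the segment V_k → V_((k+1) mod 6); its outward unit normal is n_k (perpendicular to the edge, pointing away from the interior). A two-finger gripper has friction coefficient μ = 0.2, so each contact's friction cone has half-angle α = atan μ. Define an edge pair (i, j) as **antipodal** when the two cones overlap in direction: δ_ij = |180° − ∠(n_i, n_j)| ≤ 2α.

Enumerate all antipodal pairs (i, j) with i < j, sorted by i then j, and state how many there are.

count = 4; pairs: (0,3), (1,4), (2,5), (3,5)

α = atan 0.2 = 11.31°;  2α = 22.62°
n_0 = (-0.9553, -0.2956)
n_1 = (-0.4921, -0.8706)
n_2 = (+0.8079, -0.5894)
n_3 = (+1.0000, -0.0088)
n_4 = (+0.7084, +0.7058)
n_5 = (-0.9385, +0.3454)
  (0,1): δ = 136.67°  ·
  (0,2): δ = 53.30°  ·
  (0,3): δ = 17.70°  ✓
  (0,4): δ = 27.70°  ·
  (0,5): δ = 142.60°  ·
  (1,2): δ = 96.64°  ·
  (1,3): δ = 61.03°  ·
  (1,4): δ = 15.63°  ✓
  (1,5): δ = 99.27°  ·
  (2,3): δ = 144.39°  ·
  (2,4): δ = 98.99°  ·
  (2,5): δ = 15.91°  ✓
  (3,4): δ = 134.60°  ·
  (3,5): δ = 19.70°  ✓
  (4,5): δ = 65.10°  ·
antipodal pairs: 4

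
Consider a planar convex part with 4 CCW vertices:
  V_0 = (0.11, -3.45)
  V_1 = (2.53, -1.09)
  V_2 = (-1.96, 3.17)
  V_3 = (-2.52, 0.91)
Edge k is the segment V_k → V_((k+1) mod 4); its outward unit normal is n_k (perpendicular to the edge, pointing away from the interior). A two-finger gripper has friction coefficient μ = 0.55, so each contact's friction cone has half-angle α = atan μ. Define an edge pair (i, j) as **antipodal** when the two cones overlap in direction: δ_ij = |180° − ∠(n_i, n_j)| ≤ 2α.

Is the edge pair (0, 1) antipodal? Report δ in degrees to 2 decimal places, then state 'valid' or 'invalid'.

α = atan 0.55 = 28.81°;  2α = 57.62°
edge 0: e_0 = (+2.42, +2.36);  n_0 = (+0.6982, -0.7159)
edge 1: e_1 = (-4.49, +4.26);  n_1 = (+0.6883, +0.7254)
∠(n_0, n_1) = 92.22°
δ = |180° − 92.22°| = 87.78°
87.78° > 2α = 57.62°  →  invalid

δ = 87.78°, invalid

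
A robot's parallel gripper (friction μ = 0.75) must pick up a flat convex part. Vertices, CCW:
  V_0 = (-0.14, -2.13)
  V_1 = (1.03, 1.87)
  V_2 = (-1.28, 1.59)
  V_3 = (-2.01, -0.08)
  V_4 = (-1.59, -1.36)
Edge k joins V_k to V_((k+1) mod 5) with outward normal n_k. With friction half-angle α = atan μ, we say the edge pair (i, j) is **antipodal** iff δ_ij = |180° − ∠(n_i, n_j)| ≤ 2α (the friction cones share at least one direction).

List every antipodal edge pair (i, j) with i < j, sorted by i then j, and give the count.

count = 4; pairs: (0,1), (0,2), (0,3), (1,4)

α = atan 0.75 = 36.87°;  2α = 73.74°
n_0 = (+0.9598, -0.2807)
n_1 = (-0.1203, +0.9927)
n_2 = (-0.9163, +0.4005)
n_3 = (-0.9502, -0.3118)
n_4 = (-0.4690, -0.8832)
  (0,1): δ = 66.78°  ✓
  (0,2): δ = 7.31°  ✓
  (0,3): δ = 34.47°  ✓
  (0,4): δ = 78.33°  ·
  (1,2): δ = 120.52°  ·
  (1,3): δ = 78.75°  ·
  (1,4): δ = 34.88°  ✓
  (2,3): δ = 138.22°  ·
  (2,4): δ = 94.36°  ·
  (3,4): δ = 136.14°  ·
antipodal pairs: 4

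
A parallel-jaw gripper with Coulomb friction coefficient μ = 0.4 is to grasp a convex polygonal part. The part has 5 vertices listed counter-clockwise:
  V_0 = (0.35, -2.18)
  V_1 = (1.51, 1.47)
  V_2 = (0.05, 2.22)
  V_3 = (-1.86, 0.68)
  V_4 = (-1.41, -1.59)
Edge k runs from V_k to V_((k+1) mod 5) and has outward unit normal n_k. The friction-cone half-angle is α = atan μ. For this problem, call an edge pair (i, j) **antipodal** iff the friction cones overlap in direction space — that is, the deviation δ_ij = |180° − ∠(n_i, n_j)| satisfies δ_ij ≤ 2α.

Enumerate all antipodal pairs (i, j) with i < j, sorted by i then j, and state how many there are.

α = atan 0.4 = 21.80°;  2α = 43.60°
n_0 = (+0.9530, -0.3029)
n_1 = (+0.4569, +0.8895)
n_2 = (-0.6277, +0.7785)
n_3 = (-0.9809, -0.1945)
n_4 = (-0.3178, -0.9481)
  (0,1): δ = 99.56°  ·
  (0,2): δ = 33.49°  ✓
  (0,3): δ = 28.84°  ✓
  (0,4): δ = 89.10°  ·
  (1,2): δ = 113.93°  ·
  (1,3): δ = 51.60°  ·
  (1,4): δ = 8.66°  ✓
  (2,3): δ = 117.67°  ·
  (2,4): δ = 57.41°  ·
  (3,4): δ = 119.75°  ·
antipodal pairs: 3

count = 3; pairs: (0,2), (0,3), (1,4)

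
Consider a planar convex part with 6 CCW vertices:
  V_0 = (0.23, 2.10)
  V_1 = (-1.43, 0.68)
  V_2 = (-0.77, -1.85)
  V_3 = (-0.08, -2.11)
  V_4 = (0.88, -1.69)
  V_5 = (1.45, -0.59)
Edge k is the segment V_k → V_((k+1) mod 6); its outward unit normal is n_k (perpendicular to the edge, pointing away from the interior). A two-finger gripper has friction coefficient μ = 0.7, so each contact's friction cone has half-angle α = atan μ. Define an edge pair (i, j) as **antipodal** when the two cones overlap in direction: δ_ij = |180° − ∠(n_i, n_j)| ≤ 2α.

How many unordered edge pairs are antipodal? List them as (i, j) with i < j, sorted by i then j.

α = atan 0.7 = 34.99°;  2α = 69.98°
n_0 = (-0.6500, +0.7599)
n_1 = (-0.9676, -0.2524)
n_2 = (-0.3526, -0.9358)
n_3 = (+0.4008, -0.9162)
n_4 = (+0.8879, -0.4601)
n_5 = (+0.9107, +0.4130)
  (0,1): δ = 115.92°  ·
  (0,2): δ = 61.19°  ✓
  (0,3): δ = 16.92°  ✓
  (0,4): δ = 22.06°  ✓
  (0,5): δ = 73.85°  ·
  (1,2): δ = 125.27°  ·
  (1,3): δ = 80.99°  ·
  (1,4): δ = 42.01°  ✓
  (1,5): δ = 9.77°  ✓
  (2,3): δ = 135.72°  ·
  (2,4): δ = 96.75°  ·
  (2,5): δ = 44.96°  ✓
  (3,4): δ = 141.02°  ·
  (3,5): δ = 89.23°  ·
  (4,5): δ = 128.21°  ·
antipodal pairs: 6

count = 6; pairs: (0,2), (0,3), (0,4), (1,4), (1,5), (2,5)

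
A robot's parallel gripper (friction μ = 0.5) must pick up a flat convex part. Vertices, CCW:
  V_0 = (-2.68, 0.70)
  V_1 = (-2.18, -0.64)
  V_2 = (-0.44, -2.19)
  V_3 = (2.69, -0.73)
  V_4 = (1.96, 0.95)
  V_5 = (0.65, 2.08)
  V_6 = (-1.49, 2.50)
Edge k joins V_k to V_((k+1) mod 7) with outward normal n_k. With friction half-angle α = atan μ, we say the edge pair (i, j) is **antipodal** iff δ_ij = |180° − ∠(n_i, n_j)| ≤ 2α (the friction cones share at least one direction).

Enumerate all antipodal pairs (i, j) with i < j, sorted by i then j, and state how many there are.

count = 7; pairs: (0,3), (0,4), (1,3), (1,4), (1,5), (2,5), (2,6)

α = atan 0.5 = 26.57°;  2α = 53.13°
n_0 = (-0.9369, -0.3496)
n_1 = (-0.6652, -0.7467)
n_2 = (+0.4227, -0.9063)
n_3 = (+0.9172, +0.3985)
n_4 = (+0.6532, +0.7572)
n_5 = (+0.1926, +0.9813)
n_6 = (-0.8342, +0.5515)
  (0,1): δ = 152.16°  ·
  (0,2): δ = 85.46°  ·
  (0,3): δ = 3.02°  ✓
  (0,4): δ = 28.76°  ✓
  (0,5): δ = 58.43°  ·
  (0,6): δ = 126.07°  ·
  (1,2): δ = 113.30°  ·
  (1,3): δ = 24.82°  ✓
  (1,4): δ = 0.91°  ✓
  (1,5): δ = 30.59°  ✓
  (1,6): δ = 98.23°  ·
  (2,3): δ = 91.52°  ·
  (2,4): δ = 65.79°  ·
  (2,5): δ = 36.11°  ✓
  (2,6): δ = 31.52°  ✓
  (3,4): δ = 154.27°  ·
  (3,5): δ = 124.59°  ·
  (3,6): δ = 56.96°  ·
  (4,5): δ = 150.32°  ·
  (4,6): δ = 82.69°  ·
  (5,6): δ = 112.37°  ·
antipodal pairs: 7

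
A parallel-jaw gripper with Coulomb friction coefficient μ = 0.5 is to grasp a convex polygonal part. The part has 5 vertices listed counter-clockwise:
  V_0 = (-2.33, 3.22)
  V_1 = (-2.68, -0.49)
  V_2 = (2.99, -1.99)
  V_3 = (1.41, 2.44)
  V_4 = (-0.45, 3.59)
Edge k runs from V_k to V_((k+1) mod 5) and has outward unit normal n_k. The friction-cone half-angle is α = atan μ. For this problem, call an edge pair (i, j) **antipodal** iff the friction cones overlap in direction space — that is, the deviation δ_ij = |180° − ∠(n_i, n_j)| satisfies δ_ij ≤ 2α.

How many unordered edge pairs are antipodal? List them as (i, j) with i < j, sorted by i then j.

α = atan 0.5 = 26.57°;  2α = 53.13°
n_0 = (-0.9956, +0.0939)
n_1 = (-0.2558, -0.9667)
n_2 = (+0.9419, +0.3359)
n_3 = (+0.5259, +0.8506)
n_4 = (-0.1931, +0.9812)
  (0,1): δ = 99.43°  ·
  (0,2): δ = 25.02°  ✓
  (0,3): δ = 63.66°  ·
  (0,4): δ = 106.52°  ·
  (1,2): δ = 55.55°  ·
  (1,3): δ = 16.91°  ✓
  (1,4): δ = 25.95°  ✓
  (2,3): δ = 141.36°  ·
  (2,4): δ = 98.50°  ·
  (3,4): δ = 137.14°  ·
antipodal pairs: 3

count = 3; pairs: (0,2), (1,3), (1,4)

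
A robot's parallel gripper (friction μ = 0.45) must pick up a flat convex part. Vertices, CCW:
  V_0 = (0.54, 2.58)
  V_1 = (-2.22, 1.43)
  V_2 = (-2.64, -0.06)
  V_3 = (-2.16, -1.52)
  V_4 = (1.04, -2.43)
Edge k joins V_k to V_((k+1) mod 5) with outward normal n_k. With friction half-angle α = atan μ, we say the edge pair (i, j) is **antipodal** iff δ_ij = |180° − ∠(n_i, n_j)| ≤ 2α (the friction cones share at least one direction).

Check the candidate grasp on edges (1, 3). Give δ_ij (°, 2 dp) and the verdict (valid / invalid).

α = atan 0.45 = 24.23°;  2α = 48.46°
edge 1: e_1 = (-0.42, -1.49);  n_1 = (-0.9625, +0.2713)
edge 3: e_3 = (+3.20, -0.91);  n_3 = (-0.2735, -0.9619)
∠(n_1, n_3) = 89.87°
δ = |180° − 89.87°| = 90.13°
90.13° > 2α = 48.46°  →  invalid

δ = 90.13°, invalid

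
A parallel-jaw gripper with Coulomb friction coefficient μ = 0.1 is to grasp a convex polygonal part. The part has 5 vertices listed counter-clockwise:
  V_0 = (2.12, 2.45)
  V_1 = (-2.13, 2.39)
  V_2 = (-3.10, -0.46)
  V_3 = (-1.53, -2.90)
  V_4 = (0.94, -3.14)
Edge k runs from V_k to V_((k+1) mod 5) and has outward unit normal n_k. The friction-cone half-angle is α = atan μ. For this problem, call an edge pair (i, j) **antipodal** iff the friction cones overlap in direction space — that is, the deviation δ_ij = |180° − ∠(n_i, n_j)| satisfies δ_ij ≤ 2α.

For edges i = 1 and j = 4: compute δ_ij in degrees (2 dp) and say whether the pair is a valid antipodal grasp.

α = atan 0.1 = 5.71°;  2α = 11.42°
edge 1: e_1 = (-0.97, -2.85);  n_1 = (-0.9467, +0.3222)
edge 4: e_4 = (+1.18, +5.59);  n_4 = (+0.9784, -0.2065)
∠(n_1, n_4) = 173.12°
δ = |180° − 173.12°| = 6.88°
6.88° ≤ 2α = 11.42°  →  valid

δ = 6.88°, valid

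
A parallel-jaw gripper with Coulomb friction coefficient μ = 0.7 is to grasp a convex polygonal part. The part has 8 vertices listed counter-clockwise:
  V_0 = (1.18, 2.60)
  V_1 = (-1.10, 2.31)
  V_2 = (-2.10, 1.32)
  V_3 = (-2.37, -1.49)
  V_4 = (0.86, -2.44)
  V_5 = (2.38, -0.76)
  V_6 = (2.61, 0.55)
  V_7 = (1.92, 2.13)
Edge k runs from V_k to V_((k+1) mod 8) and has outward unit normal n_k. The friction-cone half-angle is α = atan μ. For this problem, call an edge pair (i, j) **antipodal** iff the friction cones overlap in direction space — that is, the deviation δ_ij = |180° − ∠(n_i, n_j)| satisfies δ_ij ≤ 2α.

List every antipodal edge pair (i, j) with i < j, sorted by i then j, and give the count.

count = 12; pairs: (0,3), (0,4), (1,3), (1,4), (1,5), (1,6), (2,4), (2,5), (2,6), (2,7), (3,6), (3,7)

α = atan 0.7 = 34.99°;  2α = 69.98°
n_0 = (-0.1262, +0.9920)
n_1 = (-0.7035, +0.7107)
n_2 = (-0.9954, +0.0956)
n_3 = (-0.2822, -0.9594)
n_4 = (+0.7415, -0.6709)
n_5 = (+0.9849, -0.1729)
n_6 = (+0.9164, +0.4002)
n_7 = (+0.5361, +0.8441)
  (0,1): δ = 142.54°  ·
  (0,2): δ = 102.74°  ·
  (0,3): δ = 23.64°  ✓
  (0,4): δ = 40.61°  ✓
  (0,5): δ = 72.79°  ·
  (0,6): δ = 106.34°  ·
  (0,7): δ = 140.33°  ·
  (1,2): δ = 140.20°  ·
  (1,3): δ = 61.10°  ✓
  (1,4): δ = 3.15°  ✓
  (1,5): δ = 35.33°  ✓
  (1,6): δ = 68.88°  ✓
  (1,7): δ = 102.87°  ·
  (2,3): δ = 100.90°  ·
  (2,4): δ = 36.65°  ✓
  (2,5): δ = 4.47°  ✓
  (2,6): δ = 29.08°  ✓
  (2,7): δ = 63.07°  ✓
  (3,4): δ = 115.75°  ·
  (3,5): δ = 83.57°  ·
  (3,6): δ = 50.02°  ✓
  (3,7): δ = 16.03°  ✓
  (4,5): δ = 147.82°  ·
  (4,6): δ = 114.27°  ·
  (4,7): δ = 80.28°  ·
  (5,6): δ = 146.45°  ·
  (5,7): δ = 112.46°  ·
  (6,7): δ = 146.01°  ·
antipodal pairs: 12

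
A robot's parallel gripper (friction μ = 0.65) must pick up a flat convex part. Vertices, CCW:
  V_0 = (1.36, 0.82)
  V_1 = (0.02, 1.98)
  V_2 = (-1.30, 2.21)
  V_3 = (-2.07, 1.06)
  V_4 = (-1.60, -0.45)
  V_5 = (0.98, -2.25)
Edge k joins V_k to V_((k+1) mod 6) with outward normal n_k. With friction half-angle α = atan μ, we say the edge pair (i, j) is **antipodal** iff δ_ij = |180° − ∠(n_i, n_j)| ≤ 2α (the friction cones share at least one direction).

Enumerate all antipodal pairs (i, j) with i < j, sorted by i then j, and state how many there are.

α = atan 0.65 = 33.02°;  2α = 66.05°
n_0 = (+0.6545, +0.7561)
n_1 = (+0.1717, +0.9852)
n_2 = (-0.8309, +0.5564)
n_3 = (-0.9548, -0.2972)
n_4 = (-0.5722, -0.8201)
n_5 = (+0.9924, -0.1228)
  (0,1): δ = 149.00°  ·
  (0,2): δ = 82.92°  ·
  (0,3): δ = 31.83°  ✓
  (0,4): δ = 5.98°  ✓
  (0,5): δ = 123.83°  ·
  (1,2): δ = 113.92°  ·
  (1,3): δ = 62.83°  ✓
  (1,4): δ = 25.02°  ✓
  (1,5): δ = 92.83°  ·
  (2,3): δ = 128.91°  ·
  (2,4): δ = 91.10°  ·
  (2,5): δ = 26.75°  ✓
  (3,4): δ = 142.19°  ·
  (3,5): δ = 24.35°  ✓
  (4,5): δ = 62.15°  ✓
antipodal pairs: 7

count = 7; pairs: (0,3), (0,4), (1,3), (1,4), (2,5), (3,5), (4,5)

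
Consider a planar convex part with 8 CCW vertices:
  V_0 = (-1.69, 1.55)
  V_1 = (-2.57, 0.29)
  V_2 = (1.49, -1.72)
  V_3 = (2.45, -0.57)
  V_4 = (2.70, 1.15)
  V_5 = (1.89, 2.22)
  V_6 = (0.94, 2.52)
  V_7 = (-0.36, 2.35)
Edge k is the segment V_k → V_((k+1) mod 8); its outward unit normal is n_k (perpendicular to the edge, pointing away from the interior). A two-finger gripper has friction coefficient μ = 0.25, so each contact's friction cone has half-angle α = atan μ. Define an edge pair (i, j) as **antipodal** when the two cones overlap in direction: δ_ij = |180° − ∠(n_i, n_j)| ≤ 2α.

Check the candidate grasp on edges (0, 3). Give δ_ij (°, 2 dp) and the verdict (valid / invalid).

δ = 26.66°, valid

α = atan 0.25 = 14.04°;  2α = 28.07°
edge 0: e_0 = (-0.88, -1.26);  n_0 = (-0.8198, +0.5726)
edge 3: e_3 = (+0.25, +1.72);  n_3 = (+0.9896, -0.1438)
∠(n_0, n_3) = 153.34°
δ = |180° − 153.34°| = 26.66°
26.66° ≤ 2α = 28.07°  →  valid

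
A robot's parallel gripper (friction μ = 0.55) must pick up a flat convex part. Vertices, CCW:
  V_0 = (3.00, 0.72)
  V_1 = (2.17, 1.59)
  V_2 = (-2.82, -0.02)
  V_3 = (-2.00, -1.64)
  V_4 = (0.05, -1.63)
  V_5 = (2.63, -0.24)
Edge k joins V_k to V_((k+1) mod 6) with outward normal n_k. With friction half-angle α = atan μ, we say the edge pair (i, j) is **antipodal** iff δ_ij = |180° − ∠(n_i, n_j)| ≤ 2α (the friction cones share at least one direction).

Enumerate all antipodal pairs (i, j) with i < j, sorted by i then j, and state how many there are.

count = 6; pairs: (0,2), (0,3), (1,3), (1,4), (1,5), (2,5)

α = atan 0.55 = 28.81°;  2α = 57.62°
n_0 = (+0.7235, +0.6903)
n_1 = (-0.3071, +0.9517)
n_2 = (-0.8922, -0.4516)
n_3 = (+0.0049, -1.0000)
n_4 = (+0.4743, -0.8804)
n_5 = (+0.9331, -0.3596)
  (0,1): δ = 115.77°  ·
  (0,2): δ = 16.80°  ✓
  (0,3): δ = 46.63°  ✓
  (0,4): δ = 74.66°  ·
  (0,5): δ = 115.27°  ·
  (1,2): δ = 81.03°  ·
  (1,3): δ = 17.60°  ✓
  (1,4): δ = 10.43°  ✓
  (1,5): δ = 51.04°  ✓
  (2,3): δ = 116.57°  ·
  (2,4): δ = 88.53°  ·
  (2,5): δ = 47.92°  ✓
  (3,4): δ = 151.97°  ·
  (3,5): δ = 111.36°  ·
  (4,5): δ = 139.39°  ·
antipodal pairs: 6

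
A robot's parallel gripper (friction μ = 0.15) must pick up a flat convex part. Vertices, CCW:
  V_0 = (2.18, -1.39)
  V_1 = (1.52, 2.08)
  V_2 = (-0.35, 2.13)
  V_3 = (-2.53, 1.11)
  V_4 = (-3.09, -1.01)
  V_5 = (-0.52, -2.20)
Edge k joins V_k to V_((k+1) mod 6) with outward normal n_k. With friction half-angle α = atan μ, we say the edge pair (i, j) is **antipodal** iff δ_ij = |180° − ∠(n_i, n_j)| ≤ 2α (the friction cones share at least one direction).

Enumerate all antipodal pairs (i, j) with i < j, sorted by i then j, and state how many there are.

α = atan 0.15 = 8.53°;  2α = 17.06°
n_0 = (+0.9824, +0.1869)
n_1 = (+0.0267, +0.9996)
n_2 = (-0.4238, +0.9058)
n_3 = (-0.9668, +0.2554)
n_4 = (-0.4202, -0.9074)
n_5 = (+0.2873, -0.9578)
  (0,1): δ = 102.30°  ·
  (0,2): δ = 75.69°  ·
  (0,3): δ = 25.57°  ·
  (0,4): δ = 54.39°  ·
  (0,5): δ = 95.93°  ·
  (1,2): δ = 153.39°  ·
  (1,3): δ = 103.27°  ·
  (1,4): δ = 23.31°  ·
  (1,5): δ = 18.23°  ·
  (2,3): δ = 129.87°  ·
  (2,4): δ = 49.92°  ·
  (2,5): δ = 8.38°  ✓
  (3,4): δ = 100.05°  ·
  (3,5): δ = 58.50°  ·
  (4,5): δ = 138.45°  ·
antipodal pairs: 1

count = 1; pairs: (2,5)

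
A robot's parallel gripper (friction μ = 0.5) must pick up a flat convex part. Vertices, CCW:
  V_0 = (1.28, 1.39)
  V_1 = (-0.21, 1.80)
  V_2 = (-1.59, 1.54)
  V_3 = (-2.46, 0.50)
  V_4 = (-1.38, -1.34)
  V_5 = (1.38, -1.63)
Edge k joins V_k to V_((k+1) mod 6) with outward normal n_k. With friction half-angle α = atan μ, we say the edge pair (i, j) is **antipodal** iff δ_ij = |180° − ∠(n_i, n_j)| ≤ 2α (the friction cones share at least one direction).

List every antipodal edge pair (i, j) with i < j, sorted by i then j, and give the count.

α = atan 0.5 = 26.57°;  2α = 53.13°
n_0 = (+0.2653, +0.9642)
n_1 = (-0.1851, +0.9827)
n_2 = (-0.7670, +0.6416)
n_3 = (-0.8624, -0.5062)
n_4 = (-0.1045, -0.9945)
n_5 = (+0.9995, +0.0331)
  (0,1): δ = 153.95°  ·
  (0,2): δ = 114.53°  ·
  (0,3): δ = 44.20°  ✓
  (0,4): δ = 9.39°  ✓
  (0,5): δ = 107.28°  ·
  (1,2): δ = 140.58°  ·
  (1,3): δ = 70.26°  ·
  (1,4): δ = 16.67°  ✓
  (1,5): δ = 81.23°  ·
  (2,3): δ = 109.68°  ·
  (2,4): δ = 56.08°  ·
  (2,5): δ = 41.81°  ✓
  (3,4): δ = 126.41°  ·
  (3,5): δ = 28.51°  ✓
  (4,5): δ = 82.11°  ·
antipodal pairs: 5

count = 5; pairs: (0,3), (0,4), (1,4), (2,5), (3,5)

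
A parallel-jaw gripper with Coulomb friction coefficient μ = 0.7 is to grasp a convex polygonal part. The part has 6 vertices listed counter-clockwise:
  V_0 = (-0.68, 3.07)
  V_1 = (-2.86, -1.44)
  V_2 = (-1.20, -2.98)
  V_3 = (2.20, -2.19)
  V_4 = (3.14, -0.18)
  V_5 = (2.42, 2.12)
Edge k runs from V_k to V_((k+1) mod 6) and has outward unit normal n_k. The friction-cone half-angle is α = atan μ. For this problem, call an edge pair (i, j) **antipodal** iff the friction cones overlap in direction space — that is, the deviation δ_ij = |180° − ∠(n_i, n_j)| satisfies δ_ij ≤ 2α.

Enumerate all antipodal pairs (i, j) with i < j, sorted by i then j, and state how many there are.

count = 6; pairs: (0,2), (0,3), (0,4), (1,4), (1,5), (2,5)

α = atan 0.7 = 34.99°;  2α = 69.98°
n_0 = (-0.9003, +0.4352)
n_1 = (-0.6801, -0.7331)
n_2 = (+0.2263, -0.9741)
n_3 = (+0.9058, -0.4236)
n_4 = (+0.9543, +0.2987)
n_5 = (+0.2930, +0.9561)
  (0,1): δ = 107.05°  ·
  (0,2): δ = 51.12°  ✓
  (0,3): δ = 0.73°  ✓
  (0,4): δ = 43.18°  ✓
  (0,5): δ = 98.76°  ·
  (1,2): δ = 124.07°  ·
  (1,3): δ = 72.21°  ·
  (1,4): δ = 29.77°  ✓
  (1,5): δ = 25.81°  ✓
  (2,3): δ = 128.14°  ·
  (2,4): δ = 85.70°  ·
  (2,5): δ = 30.12°  ✓
  (3,4): δ = 137.55°  ·
  (3,5): δ = 81.97°  ·
  (4,5): δ = 124.42°  ·
antipodal pairs: 6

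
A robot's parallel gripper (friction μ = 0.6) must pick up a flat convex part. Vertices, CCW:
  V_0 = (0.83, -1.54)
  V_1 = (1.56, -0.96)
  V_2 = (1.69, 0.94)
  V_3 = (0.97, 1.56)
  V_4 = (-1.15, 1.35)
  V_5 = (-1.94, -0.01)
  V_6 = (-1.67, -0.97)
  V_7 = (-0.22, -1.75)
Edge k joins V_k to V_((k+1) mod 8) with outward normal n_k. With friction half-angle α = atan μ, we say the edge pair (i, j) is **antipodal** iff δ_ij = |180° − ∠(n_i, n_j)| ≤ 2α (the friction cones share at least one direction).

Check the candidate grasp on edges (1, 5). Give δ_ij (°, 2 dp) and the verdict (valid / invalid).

α = atan 0.6 = 30.96°;  2α = 61.93°
edge 1: e_1 = (+0.13, +1.90);  n_1 = (+0.9977, -0.0683)
edge 5: e_5 = (+0.27, -0.96);  n_5 = (-0.9627, -0.2707)
∠(n_1, n_5) = 160.38°
δ = |180° − 160.38°| = 19.62°
19.62° ≤ 2α = 61.93°  →  valid

δ = 19.62°, valid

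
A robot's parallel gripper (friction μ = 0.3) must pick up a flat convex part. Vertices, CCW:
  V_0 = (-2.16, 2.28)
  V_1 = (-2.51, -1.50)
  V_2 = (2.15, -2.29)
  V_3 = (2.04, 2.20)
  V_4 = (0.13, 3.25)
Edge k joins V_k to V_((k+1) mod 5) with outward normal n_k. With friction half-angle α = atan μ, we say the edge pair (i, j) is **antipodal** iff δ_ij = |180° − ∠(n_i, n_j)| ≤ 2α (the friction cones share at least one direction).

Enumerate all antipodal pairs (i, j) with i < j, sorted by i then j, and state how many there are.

count = 3; pairs: (0,2), (1,3), (1,4)

α = atan 0.3 = 16.70°;  2α = 33.40°
n_0 = (-0.9957, +0.0922)
n_1 = (-0.1671, -0.9859)
n_2 = (+0.9997, +0.0245)
n_3 = (+0.4817, +0.8763)
n_4 = (-0.3900, +0.9208)
  (0,1): δ = 94.33°  ·
  (0,2): δ = 6.69°  ✓
  (0,3): δ = 66.49°  ·
  (0,4): δ = 118.25°  ·
  (1,2): δ = 78.97°  ·
  (1,3): δ = 19.18°  ✓
  (1,4): δ = 32.58°  ✓
  (2,3): δ = 120.20°  ·
  (2,4): δ = 68.45°  ·
  (3,4): δ = 128.24°  ·
antipodal pairs: 3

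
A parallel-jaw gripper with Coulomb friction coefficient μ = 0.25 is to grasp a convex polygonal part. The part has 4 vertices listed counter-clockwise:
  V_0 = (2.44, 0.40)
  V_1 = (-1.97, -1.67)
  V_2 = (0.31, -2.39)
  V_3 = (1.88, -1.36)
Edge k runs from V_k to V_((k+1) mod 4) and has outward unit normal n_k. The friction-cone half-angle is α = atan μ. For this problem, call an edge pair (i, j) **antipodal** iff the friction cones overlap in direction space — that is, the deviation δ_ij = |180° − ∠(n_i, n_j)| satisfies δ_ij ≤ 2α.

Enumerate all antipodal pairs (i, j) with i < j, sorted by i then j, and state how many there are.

count = 1; pairs: (0,2)

α = atan 0.25 = 14.04°;  2α = 28.07°
n_0 = (-0.4249, +0.9052)
n_1 = (-0.3011, -0.9536)
n_2 = (+0.5485, -0.8361)
n_3 = (+0.9529, -0.3032)
  (0,1): δ = 42.67°  ·
  (0,2): δ = 8.12°  ✓
  (0,3): δ = 47.21°  ·
  (1,2): δ = 129.21°  ·
  (1,3): δ = 90.12°  ·
  (2,3): δ = 140.92°  ·
antipodal pairs: 1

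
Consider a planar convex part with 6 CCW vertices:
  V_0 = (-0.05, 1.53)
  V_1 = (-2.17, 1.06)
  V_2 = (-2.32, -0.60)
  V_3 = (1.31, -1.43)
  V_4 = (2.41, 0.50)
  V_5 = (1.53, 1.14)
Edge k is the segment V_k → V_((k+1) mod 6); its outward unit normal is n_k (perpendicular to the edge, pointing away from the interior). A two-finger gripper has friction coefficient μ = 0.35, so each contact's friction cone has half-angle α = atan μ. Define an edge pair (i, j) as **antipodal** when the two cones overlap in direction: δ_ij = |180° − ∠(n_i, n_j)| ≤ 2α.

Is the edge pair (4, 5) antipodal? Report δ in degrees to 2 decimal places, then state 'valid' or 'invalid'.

α = atan 0.35 = 19.29°;  2α = 38.58°
edge 4: e_4 = (-0.88, +0.64);  n_4 = (+0.5882, +0.8087)
edge 5: e_5 = (-1.58, +0.39);  n_5 = (+0.2396, +0.9709)
∠(n_4, n_5) = 22.16°
δ = |180° − 22.16°| = 157.84°
157.84° > 2α = 38.58°  →  invalid

δ = 157.84°, invalid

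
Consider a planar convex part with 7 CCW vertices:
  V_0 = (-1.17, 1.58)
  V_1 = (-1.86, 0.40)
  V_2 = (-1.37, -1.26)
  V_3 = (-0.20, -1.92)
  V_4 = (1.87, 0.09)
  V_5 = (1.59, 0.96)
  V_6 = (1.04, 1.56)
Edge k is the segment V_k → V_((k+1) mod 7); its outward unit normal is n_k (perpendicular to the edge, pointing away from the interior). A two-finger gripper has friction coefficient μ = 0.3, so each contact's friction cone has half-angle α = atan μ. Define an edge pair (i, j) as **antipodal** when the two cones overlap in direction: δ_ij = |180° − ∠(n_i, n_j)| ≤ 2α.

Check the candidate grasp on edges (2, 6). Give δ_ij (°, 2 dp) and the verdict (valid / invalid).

α = atan 0.3 = 16.70°;  2α = 33.40°
edge 2: e_2 = (+1.17, -0.66);  n_2 = (-0.4913, -0.8710)
edge 6: e_6 = (-2.21, +0.02);  n_6 = (+0.0090, +1.0000)
∠(n_2, n_6) = 151.09°
δ = |180° − 151.09°| = 28.91°
28.91° ≤ 2α = 33.40°  →  valid

δ = 28.91°, valid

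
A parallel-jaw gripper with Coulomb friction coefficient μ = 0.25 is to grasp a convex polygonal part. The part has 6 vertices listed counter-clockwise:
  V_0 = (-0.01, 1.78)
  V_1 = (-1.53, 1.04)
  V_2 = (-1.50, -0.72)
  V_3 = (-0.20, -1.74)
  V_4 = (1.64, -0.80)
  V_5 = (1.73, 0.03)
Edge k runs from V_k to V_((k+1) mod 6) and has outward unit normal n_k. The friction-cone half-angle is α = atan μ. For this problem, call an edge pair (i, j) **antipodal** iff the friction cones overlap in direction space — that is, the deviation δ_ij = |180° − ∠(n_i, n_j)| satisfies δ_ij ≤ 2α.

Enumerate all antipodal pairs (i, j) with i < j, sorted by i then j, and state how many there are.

α = atan 0.25 = 14.04°;  2α = 28.07°
n_0 = (-0.4377, +0.8991)
n_1 = (-0.9999, -0.0170)
n_2 = (-0.6173, -0.7867)
n_3 = (+0.4549, -0.8905)
n_4 = (+0.9942, -0.1078)
n_5 = (+0.7091, +0.7051)
  (0,1): δ = 114.98°  ·
  (0,2): δ = 64.08°  ·
  (0,3): δ = 1.10°  ✓
  (0,4): δ = 57.85°  ·
  (0,5): δ = 108.88°  ·
  (1,2): δ = 129.09°  ·
  (1,3): δ = 63.92°  ·
  (1,4): δ = 7.17°  ✓
  (1,5): δ = 43.86°  ·
  (2,3): δ = 114.82°  ·
  (2,4): δ = 58.07°  ·
  (2,5): δ = 7.05°  ✓
  (3,4): δ = 123.25°  ·
  (3,5): δ = 72.23°  ·
  (4,5): δ = 128.98°  ·
antipodal pairs: 3

count = 3; pairs: (0,3), (1,4), (2,5)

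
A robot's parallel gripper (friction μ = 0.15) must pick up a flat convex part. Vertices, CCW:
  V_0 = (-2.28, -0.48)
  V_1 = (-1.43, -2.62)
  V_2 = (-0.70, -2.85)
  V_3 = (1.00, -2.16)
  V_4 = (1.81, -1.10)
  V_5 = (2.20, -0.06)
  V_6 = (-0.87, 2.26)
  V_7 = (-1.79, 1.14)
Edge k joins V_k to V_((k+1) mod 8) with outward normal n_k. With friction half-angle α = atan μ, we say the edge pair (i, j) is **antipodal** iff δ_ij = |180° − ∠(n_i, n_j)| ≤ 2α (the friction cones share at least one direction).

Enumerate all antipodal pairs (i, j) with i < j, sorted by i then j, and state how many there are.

count = 2; pairs: (3,6), (4,7)

α = atan 0.15 = 8.53°;  2α = 17.06°
n_0 = (-0.9294, -0.3691)
n_1 = (-0.3005, -0.9538)
n_2 = (+0.3761, -0.9266)
n_3 = (+0.7946, -0.6072)
n_4 = (+0.9363, -0.3511)
n_5 = (+0.6029, +0.7978)
n_6 = (-0.7727, +0.6347)
n_7 = (-0.9572, +0.2895)
  (0,1): δ = 129.15°  ·
  (0,2): δ = 89.57°  ·
  (0,3): δ = 59.05°  ·
  (0,4): δ = 42.22°  ·
  (0,5): δ = 31.26°  ·
  (0,6): δ = 118.94°  ·
  (0,7): δ = 141.51°  ·
  (1,2): δ = 140.42°  ·
  (1,3): δ = 109.90°  ·
  (1,4): δ = 93.07°  ·
  (1,5): δ = 19.59°  ·
  (1,6): δ = 68.09°  ·
  (1,7): δ = 90.66°  ·
  (2,3): δ = 149.48°  ·
  (2,4): δ = 132.65°  ·
  (2,5): δ = 59.17°  ·
  (2,6): δ = 28.51°  ·
  (2,7): δ = 51.08°  ·
  (3,4): δ = 163.17°  ·
  (3,5): δ = 89.69°  ·
  (3,6): δ = 2.02°  ✓
  (3,7): δ = 20.56°  ·
  (4,5): δ = 106.52°  ·
  (4,6): δ = 18.84°  ·
  (4,7): δ = 3.73°  ✓
  (5,6): δ = 92.32°  ·
  (5,7): δ = 69.75°  ·
  (6,7): δ = 157.43°  ·
antipodal pairs: 2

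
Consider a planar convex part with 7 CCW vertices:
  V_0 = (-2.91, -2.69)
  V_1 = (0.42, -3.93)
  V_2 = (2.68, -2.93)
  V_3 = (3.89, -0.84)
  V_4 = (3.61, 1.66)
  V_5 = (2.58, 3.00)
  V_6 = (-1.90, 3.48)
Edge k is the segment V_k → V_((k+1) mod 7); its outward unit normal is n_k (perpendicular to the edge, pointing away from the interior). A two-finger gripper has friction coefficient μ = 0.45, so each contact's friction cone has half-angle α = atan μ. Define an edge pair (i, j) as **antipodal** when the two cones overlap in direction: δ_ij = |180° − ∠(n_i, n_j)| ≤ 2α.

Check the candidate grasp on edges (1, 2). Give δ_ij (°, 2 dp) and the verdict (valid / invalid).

α = atan 0.45 = 24.23°;  2α = 48.46°
edge 1: e_1 = (+2.26, +1.00);  n_1 = (+0.4046, -0.9145)
edge 2: e_2 = (+1.21, +2.09);  n_2 = (+0.8654, -0.5010)
∠(n_1, n_2) = 36.06°
δ = |180° − 36.06°| = 143.94°
143.94° > 2α = 48.46°  →  invalid

δ = 143.94°, invalid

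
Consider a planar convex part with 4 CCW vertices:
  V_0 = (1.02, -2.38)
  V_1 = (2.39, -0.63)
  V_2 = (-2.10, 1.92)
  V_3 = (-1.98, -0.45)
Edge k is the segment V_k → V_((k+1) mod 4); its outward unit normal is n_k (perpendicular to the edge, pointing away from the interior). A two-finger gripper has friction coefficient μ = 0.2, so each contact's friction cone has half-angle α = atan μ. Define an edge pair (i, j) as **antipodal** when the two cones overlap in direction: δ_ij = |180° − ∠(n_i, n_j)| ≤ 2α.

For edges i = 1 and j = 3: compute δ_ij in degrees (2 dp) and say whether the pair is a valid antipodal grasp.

δ = 3.16°, valid

α = atan 0.2 = 11.31°;  2α = 22.62°
edge 1: e_1 = (-4.49, +2.55);  n_1 = (+0.4938, +0.8696)
edge 3: e_3 = (+3.00, -1.93);  n_3 = (-0.5410, -0.8410)
∠(n_1, n_3) = 176.84°
δ = |180° − 176.84°| = 3.16°
3.16° ≤ 2α = 22.62°  →  valid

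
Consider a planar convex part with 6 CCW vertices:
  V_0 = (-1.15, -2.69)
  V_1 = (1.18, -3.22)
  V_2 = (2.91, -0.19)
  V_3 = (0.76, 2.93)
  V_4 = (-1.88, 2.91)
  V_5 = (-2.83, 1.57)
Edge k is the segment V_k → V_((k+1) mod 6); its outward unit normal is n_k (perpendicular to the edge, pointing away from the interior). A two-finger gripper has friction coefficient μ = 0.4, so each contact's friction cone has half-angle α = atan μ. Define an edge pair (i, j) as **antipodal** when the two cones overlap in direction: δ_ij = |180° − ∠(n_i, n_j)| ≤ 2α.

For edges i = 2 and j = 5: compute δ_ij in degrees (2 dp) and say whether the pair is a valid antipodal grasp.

δ = 13.05°, valid

α = atan 0.4 = 21.80°;  2α = 43.60°
edge 2: e_2 = (-2.15, +3.12);  n_2 = (+0.8234, +0.5674)
edge 5: e_5 = (+1.68, -4.26);  n_5 = (-0.9303, -0.3669)
∠(n_2, n_5) = 166.95°
δ = |180° − 166.95°| = 13.05°
13.05° ≤ 2α = 43.60°  →  valid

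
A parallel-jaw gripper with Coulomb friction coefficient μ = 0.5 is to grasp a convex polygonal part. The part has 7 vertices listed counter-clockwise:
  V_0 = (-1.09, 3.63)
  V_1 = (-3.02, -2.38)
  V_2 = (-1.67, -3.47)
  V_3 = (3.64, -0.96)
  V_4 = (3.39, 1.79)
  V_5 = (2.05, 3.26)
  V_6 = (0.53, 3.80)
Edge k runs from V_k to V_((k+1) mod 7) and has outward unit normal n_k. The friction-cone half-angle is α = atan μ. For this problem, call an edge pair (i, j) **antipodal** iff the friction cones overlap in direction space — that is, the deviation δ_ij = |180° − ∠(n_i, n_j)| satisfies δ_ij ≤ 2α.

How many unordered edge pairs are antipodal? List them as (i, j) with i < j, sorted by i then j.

α = atan 0.5 = 26.57°;  2α = 53.13°
n_0 = (-0.9521, +0.3058)
n_1 = (-0.6282, -0.7780)
n_2 = (+0.4274, -0.9041)
n_3 = (+0.9959, +0.0905)
n_4 = (+0.7390, +0.6737)
n_5 = (+0.3348, +0.9423)
n_6 = (-0.1044, +0.9945)
  (0,1): δ = 111.11°  ·
  (0,2): δ = 46.90°  ✓
  (0,3): δ = 23.00°  ✓
  (0,4): δ = 60.15°  ·
  (0,5): δ = 88.25°  ·
  (0,6): δ = 113.79°  ·
  (1,2): δ = 115.78°  ·
  (1,3): δ = 45.89°  ✓
  (1,4): δ = 8.73°  ✓
  (1,5): δ = 19.36°  ✓
  (1,6): δ = 44.91°  ✓
  (2,3): δ = 110.11°  ·
  (2,4): δ = 72.95°  ·
  (2,5): δ = 44.86°  ✓
  (2,6): δ = 19.31°  ✓
  (3,4): δ = 142.84°  ·
  (3,5): δ = 114.75°  ·
  (3,6): δ = 89.20°  ·
  (4,5): δ = 151.91°  ·
  (4,6): δ = 126.36°  ·
  (5,6): δ = 154.45°  ·
antipodal pairs: 8

count = 8; pairs: (0,2), (0,3), (1,3), (1,4), (1,5), (1,6), (2,5), (2,6)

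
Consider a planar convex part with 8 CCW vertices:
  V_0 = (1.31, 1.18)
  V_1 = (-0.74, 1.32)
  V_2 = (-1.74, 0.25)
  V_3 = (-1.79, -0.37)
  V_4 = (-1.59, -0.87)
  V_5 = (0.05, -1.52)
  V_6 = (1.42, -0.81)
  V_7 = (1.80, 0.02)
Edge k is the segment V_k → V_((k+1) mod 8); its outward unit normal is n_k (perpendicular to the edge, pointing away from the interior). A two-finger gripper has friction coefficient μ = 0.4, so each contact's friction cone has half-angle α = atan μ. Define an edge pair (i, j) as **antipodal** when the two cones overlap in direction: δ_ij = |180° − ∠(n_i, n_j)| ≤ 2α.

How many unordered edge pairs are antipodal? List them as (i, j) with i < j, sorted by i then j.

count = 7; pairs: (0,4), (0,5), (1,5), (1,6), (2,6), (2,7), (3,7)

α = atan 0.4 = 21.80°;  2α = 43.60°
n_0 = (+0.0681, +0.9977)
n_1 = (-0.7306, +0.6828)
n_2 = (-0.9968, +0.0804)
n_3 = (-0.9285, -0.3714)
n_4 = (-0.3685, -0.9296)
n_5 = (+0.4601, -0.8879)
n_6 = (+0.9092, -0.4163)
n_7 = (+0.9212, +0.3891)
  (0,1): δ = 129.16°  ·
  (0,2): δ = 90.70°  ·
  (0,3): δ = 64.29°  ·
  (0,4): δ = 17.71°  ✓
  (0,5): δ = 31.30°  ✓
  (0,6): δ = 69.31°  ·
  (0,7): δ = 116.81°  ·
  (1,2): δ = 141.55°  ·
  (1,3): δ = 115.14°  ·
  (1,4): δ = 68.56°  ·
  (1,5): δ = 19.54°  ✓
  (1,6): δ = 18.46°  ✓
  (1,7): δ = 65.96°  ·
  (2,3): δ = 153.59°  ·
  (2,4): δ = 107.01°  ·
  (2,5): δ = 57.99°  ·
  (2,6): δ = 19.99°  ✓
  (2,7): δ = 27.51°  ✓
  (3,4): δ = 133.42°  ·
  (3,5): δ = 84.41°  ·
  (3,6): δ = 46.40°  ·
  (3,7): δ = 1.10°  ✓
  (4,5): δ = 130.98°  ·
  (4,6): δ = 92.98°  ·
  (4,7): δ = 45.48°  ·
  (5,6): δ = 142.00°  ·
  (5,7): δ = 94.50°  ·
  (6,7): δ = 132.50°  ·
antipodal pairs: 7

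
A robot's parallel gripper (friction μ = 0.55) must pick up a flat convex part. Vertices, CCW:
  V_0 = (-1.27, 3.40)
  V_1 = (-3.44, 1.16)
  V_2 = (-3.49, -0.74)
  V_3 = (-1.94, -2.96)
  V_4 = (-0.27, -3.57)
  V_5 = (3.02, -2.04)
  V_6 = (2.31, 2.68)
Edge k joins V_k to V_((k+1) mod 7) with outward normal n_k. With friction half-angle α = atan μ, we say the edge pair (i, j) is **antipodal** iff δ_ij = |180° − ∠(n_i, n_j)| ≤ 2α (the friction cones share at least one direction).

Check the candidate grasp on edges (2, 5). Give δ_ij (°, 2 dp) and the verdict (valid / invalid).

δ = 26.37°, valid

α = atan 0.55 = 28.81°;  2α = 57.62°
edge 2: e_2 = (+1.55, -2.22);  n_2 = (-0.8199, -0.5725)
edge 5: e_5 = (-0.71, +4.72);  n_5 = (+0.9889, +0.1488)
∠(n_2, n_5) = 153.63°
δ = |180° − 153.63°| = 26.37°
26.37° ≤ 2α = 57.62°  →  valid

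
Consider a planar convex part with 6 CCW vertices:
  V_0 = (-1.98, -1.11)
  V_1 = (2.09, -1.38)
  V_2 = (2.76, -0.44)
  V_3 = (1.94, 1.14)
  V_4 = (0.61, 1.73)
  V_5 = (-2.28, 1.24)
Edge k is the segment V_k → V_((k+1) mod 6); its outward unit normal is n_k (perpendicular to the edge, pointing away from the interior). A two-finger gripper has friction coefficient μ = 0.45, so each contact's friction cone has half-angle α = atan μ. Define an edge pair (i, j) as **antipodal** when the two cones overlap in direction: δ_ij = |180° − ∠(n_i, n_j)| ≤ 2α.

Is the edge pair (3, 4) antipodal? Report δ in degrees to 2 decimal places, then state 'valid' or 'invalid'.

δ = 146.45°, invalid

α = atan 0.45 = 24.23°;  2α = 48.46°
edge 3: e_3 = (-1.33, +0.59);  n_3 = (+0.4055, +0.9141)
edge 4: e_4 = (-2.89, -0.49);  n_4 = (-0.1672, +0.9859)
∠(n_3, n_4) = 33.55°
δ = |180° − 33.55°| = 146.45°
146.45° > 2α = 48.46°  →  invalid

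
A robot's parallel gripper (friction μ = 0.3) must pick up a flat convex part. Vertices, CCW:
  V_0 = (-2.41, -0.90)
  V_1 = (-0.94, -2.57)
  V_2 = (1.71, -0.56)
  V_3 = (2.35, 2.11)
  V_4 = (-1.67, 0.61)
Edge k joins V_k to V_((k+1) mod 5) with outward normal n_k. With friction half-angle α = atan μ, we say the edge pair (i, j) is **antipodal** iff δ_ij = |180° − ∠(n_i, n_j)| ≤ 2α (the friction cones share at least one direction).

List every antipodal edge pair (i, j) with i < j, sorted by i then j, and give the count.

α = atan 0.3 = 16.70°;  2α = 33.40°
n_0 = (-0.7506, -0.6607)
n_1 = (+0.6043, -0.7967)
n_2 = (+0.9725, -0.2331)
n_3 = (-0.3496, +0.9369)
n_4 = (-0.8980, +0.4401)
  (0,1): δ = 94.18°  ·
  (0,2): δ = 54.84°  ·
  (0,3): δ = 69.11°  ·
  (0,4): δ = 112.54°  ·
  (1,2): δ = 140.66°  ·
  (1,3): δ = 16.72°  ✓
  (1,4): δ = 26.71°  ✓
  (2,3): δ = 56.06°  ·
  (2,4): δ = 12.63°  ✓
  (3,4): δ = 136.57°  ·
antipodal pairs: 3

count = 3; pairs: (1,3), (1,4), (2,4)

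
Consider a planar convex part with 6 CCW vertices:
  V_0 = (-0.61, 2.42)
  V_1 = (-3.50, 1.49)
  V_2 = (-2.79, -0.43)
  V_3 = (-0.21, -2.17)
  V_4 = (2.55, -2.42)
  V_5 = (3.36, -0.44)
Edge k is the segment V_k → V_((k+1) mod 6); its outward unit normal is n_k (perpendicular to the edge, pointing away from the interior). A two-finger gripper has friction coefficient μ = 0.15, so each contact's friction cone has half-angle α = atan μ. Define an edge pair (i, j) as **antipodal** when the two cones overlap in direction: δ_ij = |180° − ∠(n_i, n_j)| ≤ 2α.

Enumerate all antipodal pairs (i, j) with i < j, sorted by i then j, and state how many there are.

α = atan 0.15 = 8.53°;  2α = 17.06°
n_0 = (-0.3063, +0.9519)
n_1 = (-0.9379, -0.3468)
n_2 = (-0.5591, -0.8291)
n_3 = (-0.0902, -0.9959)
n_4 = (+0.9255, -0.3786)
n_5 = (+0.5845, +0.8114)
  (0,1): δ = 87.54°  ·
  (0,2): δ = 51.83°  ·
  (0,3): δ = 23.01°  ·
  (0,4): δ = 49.91°  ·
  (0,5): δ = 126.39°  ·
  (1,2): δ = 144.29°  ·
  (1,3): δ = 115.47°  ·
  (1,4): δ = 42.54°  ·
  (1,5): δ = 33.94°  ·
  (2,3): δ = 151.18°  ·
  (2,4): δ = 78.25°  ·
  (2,5): δ = 1.77°  ✓
  (3,4): δ = 107.07°  ·
  (3,5): δ = 30.59°  ·
  (4,5): δ = 103.52°  ·
antipodal pairs: 1

count = 1; pairs: (2,5)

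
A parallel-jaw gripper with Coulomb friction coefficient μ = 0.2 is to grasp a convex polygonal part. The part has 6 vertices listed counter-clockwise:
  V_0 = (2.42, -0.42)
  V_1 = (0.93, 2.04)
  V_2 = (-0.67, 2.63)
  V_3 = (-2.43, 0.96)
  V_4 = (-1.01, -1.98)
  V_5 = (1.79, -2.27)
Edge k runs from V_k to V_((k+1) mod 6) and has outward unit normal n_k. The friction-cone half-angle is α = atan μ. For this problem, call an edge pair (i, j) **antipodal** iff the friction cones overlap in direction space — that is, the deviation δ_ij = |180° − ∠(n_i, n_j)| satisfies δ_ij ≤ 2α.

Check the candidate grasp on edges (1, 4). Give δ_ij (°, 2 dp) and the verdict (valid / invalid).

δ = 14.33°, valid

α = atan 0.2 = 11.31°;  2α = 22.62°
edge 1: e_1 = (-1.60, +0.59);  n_1 = (+0.3460, +0.9382)
edge 4: e_4 = (+2.80, -0.29);  n_4 = (-0.1030, -0.9947)
∠(n_1, n_4) = 165.67°
δ = |180° − 165.67°| = 14.33°
14.33° ≤ 2α = 22.62°  →  valid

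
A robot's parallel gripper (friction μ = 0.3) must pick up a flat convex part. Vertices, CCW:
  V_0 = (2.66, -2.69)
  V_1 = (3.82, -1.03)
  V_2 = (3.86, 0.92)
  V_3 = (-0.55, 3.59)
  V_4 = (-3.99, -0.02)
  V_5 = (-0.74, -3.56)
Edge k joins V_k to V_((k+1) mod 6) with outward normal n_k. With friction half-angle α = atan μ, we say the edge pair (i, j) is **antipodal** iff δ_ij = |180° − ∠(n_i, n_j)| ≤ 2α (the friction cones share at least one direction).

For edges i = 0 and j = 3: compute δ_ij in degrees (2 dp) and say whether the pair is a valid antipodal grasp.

δ = 8.67°, valid

α = atan 0.3 = 16.70°;  2α = 33.40°
edge 0: e_0 = (+1.16, +1.66);  n_0 = (+0.8197, -0.5728)
edge 3: e_3 = (-3.44, -3.61);  n_3 = (-0.7239, +0.6899)
∠(n_0, n_3) = 171.33°
δ = |180° − 171.33°| = 8.67°
8.67° ≤ 2α = 33.40°  →  valid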